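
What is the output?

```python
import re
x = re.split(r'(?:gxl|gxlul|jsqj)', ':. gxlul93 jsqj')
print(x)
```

The regex engine tests alternatives in the order written; an earlier branch that matches wins even if a later one would match more.
Matches to split on: at [3:6] → 'gxl'; at [11:15] → 'jsqj'.
The string is cut at each match, leaving 3 pieces.

[':. ', 'ul93 ', '']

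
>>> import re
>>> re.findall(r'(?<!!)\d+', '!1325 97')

Because the assertion is negative and zero-width, positions next to the forbidden text are skipped.
Scanning left to right: at [2:5] → '325'; at [6:8] → '97'.
With no groups in the pattern, `findall` gives back each whole match — 2 here.

['325', '97']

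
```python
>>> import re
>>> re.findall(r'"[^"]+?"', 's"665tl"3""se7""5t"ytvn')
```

['"665tl"', '"se7"', '"5t"']

Walking the string: at [1:8] → '"665tl"'; at [10:15] → '"se7"'; at [15:19] → '"5t"'.
Since nothing is captured, `findall` lists the 3 matched substrings directly.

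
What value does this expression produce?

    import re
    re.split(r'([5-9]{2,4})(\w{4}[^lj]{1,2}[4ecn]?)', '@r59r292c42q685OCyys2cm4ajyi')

['@r', '59', 'r292c4', '2q', '685', 'OCyys2c', 'm4ajyi']

This matches 2 to 4 of a character in [5-9] (captured); then exactly 4 of a word character, then 1 to 2 of any character except [lj], then optionally one of [4ecn] (captured).
Matches to split on: at [2:10] → '59r292c4'; at [12:22] → '685OCyys2c'.
Because the pattern has a capturing group, `split` also inserts each captured text between the pieces.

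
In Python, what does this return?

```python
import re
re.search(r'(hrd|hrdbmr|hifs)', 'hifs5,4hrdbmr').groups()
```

('hifs',)

`re.search` tries every starting position until one works.
The match spans [0:4] → 'hifs'.
Captured: group 1 = 'hifs'.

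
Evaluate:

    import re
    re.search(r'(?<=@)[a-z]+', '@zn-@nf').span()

The `(?=…)`/`(?<=…)` assertion just peeks at neighbouring text; it doesn't advance the match position.
The match spans [1:3] → 'zn'.

(1, 3)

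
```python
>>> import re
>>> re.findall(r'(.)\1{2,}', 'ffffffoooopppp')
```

['f', 'o', 'p']

The backreference `\1` re-matches whatever the first group consumed, character for character.
Scanning left to right: at [0:6] match 'ffffff', group 1 = 'f'; at [6:10] match 'oooo', group 1 = 'o'; at [10:14] match 'pppp', group 1 = 'p'.
With a single group, `findall` returns only what that group captured — 3 items.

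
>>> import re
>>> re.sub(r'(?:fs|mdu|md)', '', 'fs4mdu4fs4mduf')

'444f'

Alternation tries branches left to right and keeps the first one that lets the overall match succeed at that position.
Matches: at [0:2] → 'fs'; at [3:6] → 'mdu'; at [7:9] → 'fs'; at [10:13] → 'mdu'.
`sub` substitutes '' at each match site.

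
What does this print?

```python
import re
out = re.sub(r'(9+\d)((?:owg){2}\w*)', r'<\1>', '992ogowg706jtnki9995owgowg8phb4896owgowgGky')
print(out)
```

Each match is replaced using the text its own group 1 captured.

992ogowg706jtnki<9995>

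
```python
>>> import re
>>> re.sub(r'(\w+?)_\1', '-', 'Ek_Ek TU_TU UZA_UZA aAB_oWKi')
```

`\1` is not a pattern — it's the concrete string captured by group 1, re-applied verbatim.
`sub` substitutes '-' at each match site.

'- - - aAB_oWKi'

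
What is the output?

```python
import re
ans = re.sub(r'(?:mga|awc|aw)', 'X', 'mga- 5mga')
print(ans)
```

X- 5X

Matches: at [0:3] → 'mga'; at [6:9] → 'mga'.
Each match is replaced by 'X'.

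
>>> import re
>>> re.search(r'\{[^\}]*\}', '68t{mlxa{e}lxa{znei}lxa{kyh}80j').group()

'{mlxa{e}'

`re.search` scans for the first position where the pattern succeeds.
The match spans [3:11] → '{mlxa{e}'.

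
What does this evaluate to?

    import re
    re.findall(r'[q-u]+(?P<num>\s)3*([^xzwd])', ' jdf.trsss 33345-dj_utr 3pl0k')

[(' ', '4'), (' ', 'p')]

With 2 capturing groups, `findall` returns a 2-tuple per match.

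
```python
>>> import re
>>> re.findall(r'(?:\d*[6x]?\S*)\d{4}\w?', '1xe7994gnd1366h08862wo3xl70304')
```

Since nothing is captured, `findall` lists the 1 matched substring directly.

['1xe7994gnd1366h08862wo3xl70304']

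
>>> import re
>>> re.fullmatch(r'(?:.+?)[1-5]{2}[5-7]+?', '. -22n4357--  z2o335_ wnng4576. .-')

Pattern: one or more of any character (lazy) (non-capturing group); then exactly 2 of a character in [1-5], then one or more of a character in [5-7] (lazy).
`re.fullmatch` is like wrapping the pattern in `^…$` (in single-line mode).
Here the string isn't matched end-to-end, so the call returns None.

None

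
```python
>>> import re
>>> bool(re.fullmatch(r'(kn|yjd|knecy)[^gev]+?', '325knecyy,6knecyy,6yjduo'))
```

False

`fullmatch` succeeds only if the pattern covers the string from start to end.
Here the pattern can't cover the whole string, so the call returns None, and `bool(None)` is False.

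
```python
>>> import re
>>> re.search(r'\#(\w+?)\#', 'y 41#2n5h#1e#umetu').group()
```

'#2n5h#'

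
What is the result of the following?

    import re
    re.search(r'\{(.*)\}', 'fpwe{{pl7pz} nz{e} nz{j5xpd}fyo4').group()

The match spans [4:28] → '{{pl7pz} nz{e} nz{j5xpd}'.

'{{pl7pz} nz{e} nz{j5xpd}'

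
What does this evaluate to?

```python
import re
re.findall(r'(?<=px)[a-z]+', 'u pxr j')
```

['r']

The lookaround is zero-width — it requires the adjacent text to match without consuming it, so the asserted text isn't part of the match.
No capturing groups, so `findall` returns the 1 full match string.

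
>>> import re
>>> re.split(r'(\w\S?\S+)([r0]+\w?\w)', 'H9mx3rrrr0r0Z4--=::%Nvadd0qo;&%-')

This matches a word character, then optionally a non-whitespace character, then one or more of a non-whitespace character (captured); then one or more of one of [r0], then optionally a word character, then a word character (captured).
Matches to split on: at [0:28] → 'H9mx3rrrr0r0Z4--=::%Nvadd0qo'.
Because the pattern has a capturing group, `split` also inserts each captured text between the pieces.

['', 'H9mx3rrrr0r0Z4--=::%Nvadd', '0qo', ';&%-']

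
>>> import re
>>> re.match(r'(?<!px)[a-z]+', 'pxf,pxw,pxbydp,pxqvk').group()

`re.match` won't scan ahead — the pattern has to work from the very first character.
The match spans [0:3] → 'pxf'.

'pxf'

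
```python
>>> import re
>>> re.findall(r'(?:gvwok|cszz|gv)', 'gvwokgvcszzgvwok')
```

Alternation isn't longest-match — the leftmost alternative that fits at this position is chosen.
Walking the string: at [0:5] → 'gvwok'; at [5:7] → 'gv'; at [7:11] → 'cszz'; at [11:16] → 'gvwok'.
No capturing groups, so `findall` returns the 4 full match strings.

['gvwok', 'gv', 'cszz', 'gvwok']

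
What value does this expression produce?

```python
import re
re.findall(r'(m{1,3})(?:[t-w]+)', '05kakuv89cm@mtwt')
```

Pattern: 1 to 3 of a literal 'm' (captured); then one or more of a character in [t-w] (non-capturing group).
Matches: at [12:16] match 'mtwt', group 1 = 'm'.
`findall` collects group 1 from the one match (1 total).

['m']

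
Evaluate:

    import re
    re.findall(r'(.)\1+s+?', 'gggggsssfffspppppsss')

['g', 'f', 'p']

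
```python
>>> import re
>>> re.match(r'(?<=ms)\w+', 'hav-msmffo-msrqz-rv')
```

`re.match` only tries the pattern at the start of the string.
Here the pattern fails at index 0, so the call returns None.

None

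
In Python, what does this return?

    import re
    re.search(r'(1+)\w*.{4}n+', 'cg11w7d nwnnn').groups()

The match spans [2:13] → '11w7d nwnnn'.
Captured: group 1 = '11'.

('11',)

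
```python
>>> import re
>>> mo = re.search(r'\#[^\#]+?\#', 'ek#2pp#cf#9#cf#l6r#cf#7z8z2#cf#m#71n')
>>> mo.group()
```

'#2pp#'

The match spans [2:7] → '#2pp#'.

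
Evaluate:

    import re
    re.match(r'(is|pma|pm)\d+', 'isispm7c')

None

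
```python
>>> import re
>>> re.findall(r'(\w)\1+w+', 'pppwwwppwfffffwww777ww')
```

`\1` has to match the exact text group 1 already captured.
Matches: at [0:6] match 'pppwww', group 1 = 'p'; at [6:9] match 'ppw', group 1 = 'p'; at [9:17] match 'fffffwww', group 1 = 'f'; at [17:22] match '777ww', group 1 = '7'.
One capturing group, so `findall` returns just the captured substring from each match — 4 in all.

['p', 'p', 'f', '7']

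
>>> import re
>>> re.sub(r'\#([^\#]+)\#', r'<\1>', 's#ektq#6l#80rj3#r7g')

Each match is replaced using the text its own group 1 captured.

's<ektq>6l<80rj3>r7g'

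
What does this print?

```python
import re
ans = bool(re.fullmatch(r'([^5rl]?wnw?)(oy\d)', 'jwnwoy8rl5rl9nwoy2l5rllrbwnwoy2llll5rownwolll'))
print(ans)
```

The pattern matches optionally any character except [5rl], then the literal 'wn', then optionally a literal 'w' (captured); then the literal 'oy', then a digit (captured).
`re.fullmatch` is like wrapping the pattern in `^…$` (in single-line mode).
Here the pattern can't cover the whole string, so the call returns None, and `bool(None)` is False.

False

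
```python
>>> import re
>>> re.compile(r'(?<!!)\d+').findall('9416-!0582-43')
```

['9416', '582', '43']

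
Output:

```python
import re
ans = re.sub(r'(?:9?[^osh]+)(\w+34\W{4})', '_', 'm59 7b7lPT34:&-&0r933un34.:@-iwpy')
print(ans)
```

_iwpy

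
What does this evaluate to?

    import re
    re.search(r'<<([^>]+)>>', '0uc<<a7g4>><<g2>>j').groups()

The match spans [3:11] → '<<a7g4>>'.
Captured: group 1 = 'a7g4'.

('a7g4',)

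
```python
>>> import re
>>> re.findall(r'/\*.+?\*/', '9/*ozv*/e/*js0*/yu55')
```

['/*ozv*/', '/*js0*/']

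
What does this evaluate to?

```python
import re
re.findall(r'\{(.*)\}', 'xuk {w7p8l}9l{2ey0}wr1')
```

['w7p8l}9l{2ey0']

Scanning left to right: at [4:19] match '{w7p8l}9l{2ey0}', group 1 = 'w7p8l}9l{2ey0'.
Because there's exactly one group, `findall` drops the full match and keeps group 1 from the one hit.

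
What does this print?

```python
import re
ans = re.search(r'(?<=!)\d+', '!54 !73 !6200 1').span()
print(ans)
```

(1, 3)

Because the assertion is zero-width, the text it checks is not consumed and won't appear in the result.
`re.search` scans for the first position where the pattern succeeds.
The match spans [1:3] → '54'.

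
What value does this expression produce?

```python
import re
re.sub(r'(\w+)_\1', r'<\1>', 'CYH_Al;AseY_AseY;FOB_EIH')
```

'CYH_Al;<AseY>;FOB_EIH'

After group 1 captures some text, `\1` only succeeds where that same text appears again.
Each match is replaced using the text its own group 1 captured.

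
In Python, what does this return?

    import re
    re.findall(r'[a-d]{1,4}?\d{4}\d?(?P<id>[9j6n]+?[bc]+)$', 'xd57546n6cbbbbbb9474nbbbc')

The pattern matches 1 to 4 of a character in [a-d] (lazy), then exactly 4 of a digit, then optionally a digit; then one or more of one of [9j6n] (lazy), then one or more of one of [bc] (captured as 'id'); then anchored at the end.
With a single group, `findall` returns only what that group captured — 1 item.

['nbbbc']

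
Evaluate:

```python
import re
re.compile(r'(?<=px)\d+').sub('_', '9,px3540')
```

The `(?=…)`/`(?<=…)` assertion just peeks at neighbouring text; it doesn't advance the match position.
Every occurrence is swapped for '_'.

'9,px_'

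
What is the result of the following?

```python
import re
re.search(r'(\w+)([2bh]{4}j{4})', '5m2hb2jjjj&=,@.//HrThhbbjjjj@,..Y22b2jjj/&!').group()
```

Pattern: one or more of a word character (captured); then exactly 4 of one of [2bh], then exactly 4 of a literal 'j' (captured).
The match spans [0:10] → '5m2hb2jjjj'.

'5m2hb2jjjj'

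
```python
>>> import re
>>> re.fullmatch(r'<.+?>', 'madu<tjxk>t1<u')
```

None

For `fullmatch`, every character of the input must be accounted for by the pattern.
Here the string isn't matched end-to-end, so the call returns None.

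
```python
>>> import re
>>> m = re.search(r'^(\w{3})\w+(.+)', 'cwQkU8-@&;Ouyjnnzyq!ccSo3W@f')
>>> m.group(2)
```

'-@&;Ouyjnnzyq!ccSo3W@f'

The pattern matches anchored at the start of the string; then exactly 3 of a word character (captured); then one or more of a word character; then one or more of any character (captured).
`search` walks the string left to right and returns the first match it finds.
The match spans [0:28] → 'cwQkU8-@&;Ouyjnnzyq!ccSo3W@f'.
Captured: group 1 = 'cwQ', group 2 = '-@&;Ouyjnnzyq!ccSo3W@f'.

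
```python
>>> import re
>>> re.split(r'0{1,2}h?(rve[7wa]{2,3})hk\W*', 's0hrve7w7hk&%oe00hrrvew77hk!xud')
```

['s', 'rve7w7', 'oe00hrrvew77hk!xud']

The group in the pattern means `split` returns the separators' captures alongside the pieces.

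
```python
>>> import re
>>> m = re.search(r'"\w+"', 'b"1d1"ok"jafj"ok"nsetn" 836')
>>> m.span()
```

`search` walks the string left to right and returns the first match it finds.
The match spans [1:6] → '"1d1"'.

(1, 6)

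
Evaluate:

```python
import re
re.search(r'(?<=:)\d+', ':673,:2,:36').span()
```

The positive lookaround only admits positions where the adjacent text matches; those characters stay outside the span.
`re.search` scans for the first position where the pattern succeeds.
The match spans [1:4] → '673'.

(1, 4)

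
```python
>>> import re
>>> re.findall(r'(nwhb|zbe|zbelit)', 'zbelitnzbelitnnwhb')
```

`|` is ordered: at each position the engine commits to the first alternative that works.
`findall` collects group 1 from each match (3 total).

['zbe', 'zbe', 'nwhb']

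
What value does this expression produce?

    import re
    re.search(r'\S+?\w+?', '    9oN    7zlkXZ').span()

(4, 6)

The pattern matches one or more of a non-whitespace character (lazy); then one or more of a word character (lazy).
The match spans [4:6] → '9o'.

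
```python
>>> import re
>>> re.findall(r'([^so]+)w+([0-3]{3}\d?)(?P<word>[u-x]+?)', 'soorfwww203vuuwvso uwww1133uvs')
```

This matches one or more of any character except [so] (captured); then one or more of a literal 'w'; then exactly 3 of a character in [0-3], then optionally a digit (captured); then one or more of a character in [u-x] (lazy) (captured as 'word').
3 groups means each result is a tuple of 3 captured strings — 2 here.

[('rfww', '203', 'v'), (' uww', '1133', 'u')]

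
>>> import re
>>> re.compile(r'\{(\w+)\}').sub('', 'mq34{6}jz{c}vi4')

Each match is replaced by ''.

'mq34jzvi4'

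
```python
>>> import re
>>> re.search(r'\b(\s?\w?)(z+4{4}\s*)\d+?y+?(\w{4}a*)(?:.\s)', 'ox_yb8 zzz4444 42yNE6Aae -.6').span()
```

(6, 25)

The match spans [6:25] → ' zzz4444 42yNE6Aae '.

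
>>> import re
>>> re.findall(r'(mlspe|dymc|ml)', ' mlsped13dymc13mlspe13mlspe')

['mlspe', 'dymc', 'mlspe', 'mlspe']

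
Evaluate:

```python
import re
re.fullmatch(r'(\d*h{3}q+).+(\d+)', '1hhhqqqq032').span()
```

This matches zero or more of a digit, then exactly 3 of a literal 'h', then one or more of the literal 'q' (captured); then one or more of any character; then one or more of a digit (captured).
`re.fullmatch` requires the pattern to consume the entire string.
The match spans [0:11] → '1hhhqqqq032'.
Captured: group 1 = '1hhhqqqq', group 2 = '2'.

(0, 11)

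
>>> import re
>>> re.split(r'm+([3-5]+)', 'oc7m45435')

This matches one or more of a literal 'm'; then one or more of a character in [3-5] (captured).
Matches to split on: at [3:9] → 'm45435'.
With a capturing group present, the delimiter's captured portion is kept in the result list.

['oc7', '45435', '']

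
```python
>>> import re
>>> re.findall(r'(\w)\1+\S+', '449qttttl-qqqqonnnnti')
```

The backreference `\1` re-matches whatever the first group consumed, character for character.
Matches: at [0:21] match '449qttttl-qqqqonnnnti', group 1 = '4'.
With a single group, `findall` returns only what that group captured — 1 item.

['4']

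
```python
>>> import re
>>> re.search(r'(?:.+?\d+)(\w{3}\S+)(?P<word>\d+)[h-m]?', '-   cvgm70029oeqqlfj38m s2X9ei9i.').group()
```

'-   cvgm70029oeqqlfj38m'

Pattern: one or more of any character (lazy), then one or more of a digit (non-capturing group); then exactly 3 of a word character, then one or more of a non-whitespace character (captured); then one or more of a digit (captured as 'word'); then optionally a character in [h-m].
With the lazy modifier that quantifier settles for the fewest repetitions that let the rest of the pattern succeed (the atoms after it are unaffected and can still be greedy).
Unlike `match`, `search` isn't anchored — it looks for the pattern anywhere in the string.
The match spans [0:23] → '-   cvgm70029oeqqlfj38m'.
Captured: group 1 = 'oeqqlfj3', group 2 = '8'.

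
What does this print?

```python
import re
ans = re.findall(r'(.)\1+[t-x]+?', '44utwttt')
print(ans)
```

['4', 't']

After group 1 captures some text, `\1` only succeeds where that same text appears again.
Because there's exactly one group, `findall` drops the full match and keeps group 1 from each hit.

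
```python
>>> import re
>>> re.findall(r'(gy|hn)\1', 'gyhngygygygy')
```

['gy', 'gy']

The backreference `\1` re-matches whatever the first group consumed, character for character.
Matches: at [4:8] match 'gygy', group 1 = 'gy'; at [8:12] match 'gygy', group 1 = 'gy'.
`findall` collects group 1 from each match (2 total).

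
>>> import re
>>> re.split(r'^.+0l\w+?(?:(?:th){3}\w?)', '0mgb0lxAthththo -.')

Each match becomes a cut point; 2 segments remain.

['', ' -.']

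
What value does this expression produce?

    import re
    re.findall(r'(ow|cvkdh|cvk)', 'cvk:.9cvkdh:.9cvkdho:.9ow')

Branches in `(...|...)` are attempted left-to-right; the first branch that allows the whole pattern to succeed is taken.
Walking the string: at [0:3] match 'cvk', group 1 = 'cvk'; at [6:11] match 'cvkdh', group 1 = 'cvkdh'; at [14:19] match 'cvkdh', group 1 = 'cvkdh'; at [23:25] match 'ow', group 1 = 'ow'.
Because there's exactly one group, `findall` drops the full match and keeps group 1 from each hit.

['cvk', 'cvkdh', 'cvkdh', 'ow']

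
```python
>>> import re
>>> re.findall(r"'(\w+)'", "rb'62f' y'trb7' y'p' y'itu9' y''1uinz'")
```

Because there's exactly one group, `findall` drops the full match and keeps group 1 from each hit.

['62f', 'trb7', 'p', 'itu9', '1uinz']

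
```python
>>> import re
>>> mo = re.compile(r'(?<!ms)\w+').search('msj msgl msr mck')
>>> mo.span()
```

(0, 3)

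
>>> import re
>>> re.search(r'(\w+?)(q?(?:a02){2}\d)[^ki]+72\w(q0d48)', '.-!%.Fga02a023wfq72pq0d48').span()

(5, 25)

The match spans [5:25] → 'Fga02a023wfq72pq0d48'.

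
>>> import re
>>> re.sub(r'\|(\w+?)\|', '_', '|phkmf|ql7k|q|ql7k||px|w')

Each match is replaced by '_'.

'_ql7k_ql7k|_w'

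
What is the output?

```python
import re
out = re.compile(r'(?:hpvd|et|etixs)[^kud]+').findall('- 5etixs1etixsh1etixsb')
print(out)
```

Matches: at [3:22] → 'etixs1etixsh1etixsb'.
No capturing groups, so `findall` returns the 1 full match string.

['etixs1etixsh1etixsb']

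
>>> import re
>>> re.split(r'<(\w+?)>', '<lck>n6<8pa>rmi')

`re.split` interleaves the captured-group text with the surrounding fragments.

['', 'lck', 'n6', '8pa', 'rmi']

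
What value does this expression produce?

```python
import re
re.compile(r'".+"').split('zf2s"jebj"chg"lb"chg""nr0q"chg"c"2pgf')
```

The string is cut at each match, leaving 2 pieces.

['zf2s', '2pgf']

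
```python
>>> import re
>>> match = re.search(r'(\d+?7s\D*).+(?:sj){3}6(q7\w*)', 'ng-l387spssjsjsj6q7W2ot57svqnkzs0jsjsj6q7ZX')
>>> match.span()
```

(4, 43)

The pattern matches one or more of a digit (lazy), then the literal '7s', then zero or more of a non-digit (captured); then one or more of any character, then the literal 'sj' repeated 3 times, then a literal '6'; then the literal 'q7', then zero or more of a word character (captured).
The match spans [4:43] → '387spssjsjsj6q7W2ot57svqnkzs0jsjsj6q7ZX'.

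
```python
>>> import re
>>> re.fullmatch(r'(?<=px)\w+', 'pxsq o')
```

None

`re.fullmatch` requires the pattern to consume the entire string.
Here the pattern can't cover the whole string, so the call returns None.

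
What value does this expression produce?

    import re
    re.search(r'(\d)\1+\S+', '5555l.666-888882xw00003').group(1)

'5'

A backreference is literal: `\1` must see the identical characters the first group matched.
`search` walks the string left to right and returns the first match it finds.
The match spans [0:23] → '5555l.666-888882xw00003'.
Captured: group 1 = '5'.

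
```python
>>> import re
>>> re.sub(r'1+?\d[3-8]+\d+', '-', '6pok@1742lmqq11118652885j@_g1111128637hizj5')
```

'6pok@-lmqq-j@_g-hizj5'

Each match is replaced by '-'.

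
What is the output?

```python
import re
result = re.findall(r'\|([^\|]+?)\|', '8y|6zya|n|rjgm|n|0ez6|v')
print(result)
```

One capturing group, so `findall` returns just the captured substring from each match — 3 in all.

['6zya', 'rjgm', '0ez6']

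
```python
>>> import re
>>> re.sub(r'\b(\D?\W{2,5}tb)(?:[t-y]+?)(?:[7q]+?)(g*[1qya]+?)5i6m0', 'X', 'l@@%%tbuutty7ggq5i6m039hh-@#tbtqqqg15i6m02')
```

This matches a word boundary (`\b`, zero-width); then optionally a non-digit, then 2 to 5 of a non-word character, then the literal 'tb' (captured); then one or more of a character in [t-y] (lazy) (non-capturing group); then one or more of one of [7q] (lazy) (non-capturing group); then zero or more of the literal 'g', then one or more of one of [1qya] (lazy) (captured); then the literal '5i6', then the literal 'm0'.
Matches: at [0:21] → 'l@@%%tbuutty7ggq5i6m0'; at [25:41] → '-@#tbtqqqg15i6m0'.
`sub` substitutes 'X' at each match site.

'X39hhX2'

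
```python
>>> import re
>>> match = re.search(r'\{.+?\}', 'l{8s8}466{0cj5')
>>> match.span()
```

(1, 6)

`search` walks the string left to right and returns the first match it finds.
The match spans [1:6] → '{8s8}'.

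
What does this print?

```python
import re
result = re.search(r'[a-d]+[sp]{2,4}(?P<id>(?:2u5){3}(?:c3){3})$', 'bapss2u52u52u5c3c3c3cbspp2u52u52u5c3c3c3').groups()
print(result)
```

The pattern matches one or more of a character in [a-d], then 2 to 4 of one of [sp]; then the literal '2u5' repeated 3 times, then the literal 'c3' repeated 3 times (captured as 'id'); then anchored at the end.
`re.search` scans for the first position where the pattern succeeds.
The match spans [20:40] → 'cbspp2u52u52u5c3c3c3'.
Captured: group 1 = '2u52u52u5c3c3c3'.

('2u52u52u5c3c3c3',)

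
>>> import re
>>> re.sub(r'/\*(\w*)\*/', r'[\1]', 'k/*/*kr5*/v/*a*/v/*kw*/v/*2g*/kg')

Matches: at [3:10] → '/*kr5*/'; at [11:16] → '/*a*/'; at [17:23] → '/*kw*/'; at [24:30] → '/*2g*/'.
`\1` in the replacement pulls in group 1's text for each match.

'k/*[kr5]v[a]v[kw]v[2g]kg'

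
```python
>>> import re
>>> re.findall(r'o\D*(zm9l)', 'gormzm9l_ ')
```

With a single group, `findall` returns only what that group captured — 1 item.

['zm9l']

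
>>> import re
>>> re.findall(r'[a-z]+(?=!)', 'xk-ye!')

The lookaround is zero-width — it requires the adjacent text to match without consuming it, so the asserted text isn't part of the match.
`findall` yields the raw match text (1 of them) because the pattern has no groups.

['ye']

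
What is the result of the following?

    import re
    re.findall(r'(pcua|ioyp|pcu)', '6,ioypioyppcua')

`|` is ordered: at each position the engine commits to the first alternative that works.
Because there's exactly one group, `findall` drops the full match and keeps group 1 from each hit.

['ioyp', 'ioyp', 'pcua']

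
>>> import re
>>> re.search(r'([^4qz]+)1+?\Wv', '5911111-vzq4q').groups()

This matches one or more of any character except [4qz] (captured); then one or more of a literal '1' (lazy); then a non-word character, then the literal 'v'.
Unlike `match`, `search` isn't anchored — it looks for the pattern anywhere in the string.
The match spans [0:9] → '5911111-v'.
Captured: group 1 = '591111'.

('591111',)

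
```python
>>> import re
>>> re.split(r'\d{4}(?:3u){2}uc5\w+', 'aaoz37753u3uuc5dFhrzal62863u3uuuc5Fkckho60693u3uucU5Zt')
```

The pattern matches exactly 4 of a digit, then the literal '3u' repeated 2 times, then the literal 'uc5'; then one or more of a word character.
Matches to split on: at [4:54] → '37753u3uuc5dFhrzal62863u3uuuc5Fkckho60693u3uucU5Zt'.
Splitting on the pattern gives 2 pieces.

['aaoz', '']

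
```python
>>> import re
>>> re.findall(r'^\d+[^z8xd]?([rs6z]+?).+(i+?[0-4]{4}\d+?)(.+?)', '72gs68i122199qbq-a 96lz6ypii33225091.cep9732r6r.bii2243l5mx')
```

The pattern matches anchored at the start of the string; then one or more of a digit, then optionally any character except [z8xd]; then one or more of one of [rs6z] (lazy) (captured); then one or more of any character; then one or more of a literal 'i' (lazy), then exactly 4 of a character in [0-4], then one or more of a digit (lazy) (captured); then one or more of any character (lazy) (captured).
Because the quantifier is non-greedy, it stops expanding at the earliest point where the rest of the pattern can succeed.
Walking the string: at [0:34] match '72gs68i122199qbq-a 96lz6ypii332250', groups = ('s', 'i33225', '0').
With 3 capturing groups, `findall` returns a 3-tuple per match.

[('s', 'i33225', '0')]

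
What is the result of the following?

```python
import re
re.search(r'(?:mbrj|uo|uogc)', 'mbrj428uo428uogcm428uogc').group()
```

'mbrj'

`search` walks the string left to right and returns the first match it finds.
The match spans [0:4] → 'mbrj'.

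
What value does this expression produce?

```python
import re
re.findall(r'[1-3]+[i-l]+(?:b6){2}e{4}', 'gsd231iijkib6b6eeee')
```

['231iijkib6b6eeee']

The pattern matches one or more of a character in [1-3], then one or more of a character in [i-l]; then the literal 'b6' repeated 2 times, then exactly 4 of the literal 'e'.
Scanning left to right: at [3:19] → '231iijkib6b6eeee'.
With no groups in the pattern, `findall` gives back each whole match — 1 here.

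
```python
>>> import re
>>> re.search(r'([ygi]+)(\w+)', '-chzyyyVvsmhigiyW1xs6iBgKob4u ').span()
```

(4, 29)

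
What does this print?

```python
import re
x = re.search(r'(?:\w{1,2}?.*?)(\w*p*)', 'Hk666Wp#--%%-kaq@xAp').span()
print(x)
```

(0, 7)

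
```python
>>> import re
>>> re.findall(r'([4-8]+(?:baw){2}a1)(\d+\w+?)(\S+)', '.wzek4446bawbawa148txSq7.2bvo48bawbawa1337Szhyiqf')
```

Pattern: one or more of a character in [4-8], then the literal 'baw' repeated 2 times, then the literal 'a1' (captured); then one or more of a digit, then one or more of a word character (lazy) (captured); then one or more of a non-whitespace character (captured).
Because the quantifier is non-greedy, it stops expanding at the earliest point where the rest of the pattern can succeed.
Matches: at [5:49] match '4446bawbawa148txSq7.2bvo48bawbawa1337Szhyiqf', groups = ('4446bawbawa1', '48t', 'xSq7.2bvo48bawbawa1337Szhyiqf').
`findall` packs the 3 group values into a tuple for every match.

[('4446bawbawa1', '48t', 'xSq7.2bvo48bawbawa1337Szhyiqf')]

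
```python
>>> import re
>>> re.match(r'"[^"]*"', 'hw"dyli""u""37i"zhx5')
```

`re.match` won't scan ahead — the pattern has to work from the very first character.
Here the string doesn't start with a match, so the call returns None.

None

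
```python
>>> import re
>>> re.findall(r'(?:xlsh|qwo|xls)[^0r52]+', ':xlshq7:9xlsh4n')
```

['xlshq7:9xlsh4n']

Matches: at [1:15] → 'xlshq7:9xlsh4n'.
No capturing groups, so `findall` returns the 1 full match string.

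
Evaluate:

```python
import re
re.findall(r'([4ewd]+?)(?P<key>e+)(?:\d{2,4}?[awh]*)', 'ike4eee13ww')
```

[('e4', 'eee')]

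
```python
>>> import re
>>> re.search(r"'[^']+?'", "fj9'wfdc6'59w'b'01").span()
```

(3, 10)

The match spans [3:10] → "'wfdc6'".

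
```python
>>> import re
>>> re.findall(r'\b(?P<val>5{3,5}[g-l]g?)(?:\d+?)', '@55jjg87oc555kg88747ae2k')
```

[]

Pattern: a word boundary (`\b`, zero-width); then 3 to 5 of a literal '5', then a character in [g-l], then optionally a literal 'g' (captured as 'val'); then one or more of a digit (lazy) (non-capturing group).
With a single group, `findall` returns only what that group captured — 0 items.
Nothing in the string satisfies the pattern, so the list is empty.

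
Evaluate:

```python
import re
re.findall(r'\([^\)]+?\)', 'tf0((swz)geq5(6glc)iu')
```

With no groups in the pattern, `findall` gives back each whole match — 2 here.

['((swz)', '(6glc)']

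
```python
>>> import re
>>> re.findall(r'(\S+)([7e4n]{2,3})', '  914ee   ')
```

[('914', 'ee')]

Pattern: one or more of a non-whitespace character (captured); then 2 to 3 of one of [7e4n] (captured).
Walking the string: at [2:7] match '914ee', groups = ('914', 'ee').
2 groups means the one result is a tuple of 2 captured strings — 1 here.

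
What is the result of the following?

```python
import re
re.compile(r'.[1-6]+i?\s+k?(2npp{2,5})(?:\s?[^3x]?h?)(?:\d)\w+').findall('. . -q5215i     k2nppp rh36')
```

Pattern: any character, then one or more of a character in [1-6]; then optionally the literal 'i', then one or more of whitespace, then optionally the literal 'k'; then the literal '2np', then 2 to 5 of a literal 'p' (captured); then optionally whitespace, then optionally any character except [3x], then optionally the literal 'h' (non-capturing group); then a digit (non-capturing group); then one or more of a word character.
Walking the string: at [5:27] match 'q5215i     k2nppp rh36', group 1 = '2nppp'.
`findall` collects group 1 from the one match (1 total).

['2nppp']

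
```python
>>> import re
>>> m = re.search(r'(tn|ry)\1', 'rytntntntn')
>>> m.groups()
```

('tn',)

`\1` has to match the exact text group 1 already captured.
`re.search` scans for the first position where the pattern succeeds.
The match spans [2:6] → 'tntn'.
Captured: group 1 = 'tn'.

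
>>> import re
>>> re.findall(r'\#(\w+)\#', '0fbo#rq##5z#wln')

`findall` collects group 1 from each match (2 total).

['rq', '5z']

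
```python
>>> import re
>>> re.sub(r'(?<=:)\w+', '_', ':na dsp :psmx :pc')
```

Because the assertion is zero-width, the text it checks is not consumed and won't appear in the result.
Matches: at [1:3] → 'na'; at [9:13] → 'psmx'; at [15:17] → 'pc'.
`sub` substitutes '_' at each match site.

':_ dsp :_ :_'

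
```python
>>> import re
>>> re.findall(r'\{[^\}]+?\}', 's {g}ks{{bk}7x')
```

Scanning left to right: at [2:5] → '{g}'; at [7:12] → '{{bk}'.
No capturing groups, so `findall` returns the 2 full match strings.

['{g}', '{{bk}']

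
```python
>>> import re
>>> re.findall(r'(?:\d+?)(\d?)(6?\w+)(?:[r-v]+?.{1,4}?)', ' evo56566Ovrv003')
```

Because the quantifier is non-greedy, it stops expanding at the earliest point where the rest of the pattern can succeed.
With 2 capturing groups, `findall` returns a 2-tuple per match.

[('6', '566Ovr')]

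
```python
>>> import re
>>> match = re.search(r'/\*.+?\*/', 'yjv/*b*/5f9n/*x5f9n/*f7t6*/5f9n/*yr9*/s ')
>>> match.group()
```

The match spans [3:8] → '/*b*/'.

'/*b*/'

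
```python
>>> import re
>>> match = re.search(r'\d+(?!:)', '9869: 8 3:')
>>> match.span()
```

(0, 3)

`(?!…)`/`(?<!…)` only lets a position through if the neighbouring text does NOT match; no characters are consumed.
`re.search` tries every starting position until one works.
The match spans [0:3] → '986'.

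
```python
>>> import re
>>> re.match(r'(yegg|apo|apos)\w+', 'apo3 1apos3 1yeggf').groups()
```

('apo',)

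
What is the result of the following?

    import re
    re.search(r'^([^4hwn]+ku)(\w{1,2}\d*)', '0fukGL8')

The pattern matches anchored at the start of the string; then one or more of any character except [4hwn], then the literal 'ku' (captured); then 1 to 2 of a word character, then zero or more of a digit (captured).
`re.search` scans for the first position where the pattern succeeds.
Here no position works, so the call returns None.

None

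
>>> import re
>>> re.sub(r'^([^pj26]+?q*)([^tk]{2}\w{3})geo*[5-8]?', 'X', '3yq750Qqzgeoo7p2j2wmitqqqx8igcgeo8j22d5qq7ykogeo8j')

'Xp2j2wmitqqqx8igcgeo8j22d5qq7ykogeo8j'

This matches anchored at the start of the string; then one or more of any character except [pj26] (lazy), then zero or more of the literal 'q' (captured); then exactly 2 of any character except [tk], then exactly 3 of a word character (captured); then the literal 'ge', then zero or more of the literal 'o'; then optionally a character in [5-8].
`sub` substitutes 'X' at each match site.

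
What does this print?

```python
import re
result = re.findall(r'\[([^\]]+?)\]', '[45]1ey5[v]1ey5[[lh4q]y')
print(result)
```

Matches: at [0:4] match '[45]', group 1 = '45'; at [8:11] match '[v]', group 1 = 'v'; at [15:22] match '[[lh4q]', group 1 = '[lh4q'.
One capturing group, so `findall` returns just the captured substring from each match — 3 in all.

['45', 'v', '[lh4q']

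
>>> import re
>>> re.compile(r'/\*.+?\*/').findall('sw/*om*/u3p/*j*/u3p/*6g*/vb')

['/*om*/', '/*j*/', '/*6g*/']

With no groups in the pattern, `findall` gives back each whole match — 3 here.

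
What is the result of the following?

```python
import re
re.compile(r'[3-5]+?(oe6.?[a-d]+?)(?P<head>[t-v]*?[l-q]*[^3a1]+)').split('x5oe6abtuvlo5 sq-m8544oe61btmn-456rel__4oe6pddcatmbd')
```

The `?` after the quantifier makes it lazy — it takes as little as possible before letting the rest of the pattern try.
Because the pattern has a capturing group, `split` also inserts each captured text between the pieces.

['x', 'oe6ab', 'tuvlo5 sq-m8544oe6', '1btmn-456rel__', 'oe6pd', 'dc', 'atmbd']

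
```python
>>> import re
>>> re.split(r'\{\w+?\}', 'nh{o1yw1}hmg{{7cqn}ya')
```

['nh', 'hmg{', 'ya']

Matches to split on: at [2:9] → '{o1yw1}'; at [13:19] → '{7cqn}'.
Each match becomes a cut point; 3 segments remain.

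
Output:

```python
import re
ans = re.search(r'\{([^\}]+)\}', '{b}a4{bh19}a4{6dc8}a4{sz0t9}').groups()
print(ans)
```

('b',)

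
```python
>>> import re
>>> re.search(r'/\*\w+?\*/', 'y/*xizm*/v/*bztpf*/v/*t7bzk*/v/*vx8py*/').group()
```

'/*xizm*/'

Unlike `match`, `search` isn't anchored — it looks for the pattern anywhere in the string.
The match spans [1:9] → '/*xizm*/'.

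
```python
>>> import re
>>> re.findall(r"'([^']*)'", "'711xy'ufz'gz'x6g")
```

['711xy', 'gz']

Scanning left to right: at [0:7] match "'711xy'", group 1 = '711xy'; at [10:14] match "'gz'", group 1 = 'gz'.
With a single group, `findall` returns only what that group captured — 2 items.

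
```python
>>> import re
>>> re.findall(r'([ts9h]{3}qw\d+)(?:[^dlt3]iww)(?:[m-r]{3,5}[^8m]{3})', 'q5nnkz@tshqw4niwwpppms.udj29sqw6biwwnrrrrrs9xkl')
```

['tshqw4']

Pattern: exactly 3 of one of [ts9h], then the literal 'qw', then one or more of a digit (captured); then any character except [dlt3], then the literal 'iww' (non-capturing group); then 3 to 5 of a character in [m-r], then exactly 3 of any character except [8m] (non-capturing group).
Walking the string: at [7:24] match 'tshqw4niwwpppms.u', group 1 = 'tshqw4'.
One capturing group, so `findall` returns just the captured substring from the one match — 1 in all.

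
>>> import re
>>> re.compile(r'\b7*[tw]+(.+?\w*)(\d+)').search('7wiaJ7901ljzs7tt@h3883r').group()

'7wiaJ7901ljzs7'

The pattern matches a word boundary (`\b`, zero-width); then zero or more of a literal '7', then one or more of one of [tw]; then one or more of any character (lazy), then zero or more of a word character (captured); then one or more of a digit (captured).
Because the quantifier is non-greedy, it stops expanding at the earliest point where the rest of the pattern can succeed.
`re.search` scans for the first position where the pattern succeeds.
The match spans [0:14] → '7wiaJ7901ljzs7'.
Captured: group 1 = 'iaJ7901ljzs', group 2 = '7'.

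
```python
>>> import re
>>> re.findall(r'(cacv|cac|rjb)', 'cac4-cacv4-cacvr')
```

['cac', 'cacv', 'cacv']

Alternation tries branches left to right and keeps the first one that lets the overall match succeed at that position.
Because there's exactly one group, `findall` drops the full match and keeps group 1 from each hit.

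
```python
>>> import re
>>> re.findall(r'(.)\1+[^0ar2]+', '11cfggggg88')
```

['1']

After group 1 captures some text, `\1` only succeeds where that same text appears again.
Walking the string: at [0:11] match '11cfggggg88', group 1 = '1'.
With a single group, `findall` returns only what that group captured — 1 item.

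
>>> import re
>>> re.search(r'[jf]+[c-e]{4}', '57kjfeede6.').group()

Pattern: one or more of one of [jf]; then exactly 4 of a character in [c-e].
The match spans [3:9] → 'jfeede'.

'jfeede'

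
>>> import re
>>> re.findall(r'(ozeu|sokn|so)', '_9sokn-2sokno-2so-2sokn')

Branches in `(...|...)` are attempted left-to-right; the first branch that allows the whole pattern to succeed is taken.
With a single group, `findall` returns only what that group captured — 4 items.

['sokn', 'sokn', 'so', 'sokn']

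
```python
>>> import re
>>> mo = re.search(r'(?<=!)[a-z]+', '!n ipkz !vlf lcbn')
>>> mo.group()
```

'n'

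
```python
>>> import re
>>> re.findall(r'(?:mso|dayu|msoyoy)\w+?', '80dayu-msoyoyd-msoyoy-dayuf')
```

['msoy', 'msoy', 'dayuf']

`|` is ordered: at each position the engine commits to the first alternative that works.
With no groups in the pattern, `findall` gives back each whole match — 3 here.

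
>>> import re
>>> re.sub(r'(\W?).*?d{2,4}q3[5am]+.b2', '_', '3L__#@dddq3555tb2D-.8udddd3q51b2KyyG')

Pattern: optionally a non-word character (captured); then zero or more of any character (lazy), then 2 to 4 of a literal 'd', then the literal 'q3'; then one or more of one of [5am]; then any character, then the literal 'b2'.
`sub` substitutes '_' at each match site.

'_D-.8udddd3q51b2KyyG'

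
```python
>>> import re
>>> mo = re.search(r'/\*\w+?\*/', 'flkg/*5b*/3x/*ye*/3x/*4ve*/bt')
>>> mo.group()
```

Unlike `match`, `search` isn't anchored — it looks for the pattern anywhere in the string.
The match spans [4:10] → '/*5b*/'.

'/*5b*/'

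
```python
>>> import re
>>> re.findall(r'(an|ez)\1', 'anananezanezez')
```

['an', 'ez']

`\1` has to match the exact text group 1 already captured.
Because there's exactly one group, `findall` drops the full match and keeps group 1 from each hit.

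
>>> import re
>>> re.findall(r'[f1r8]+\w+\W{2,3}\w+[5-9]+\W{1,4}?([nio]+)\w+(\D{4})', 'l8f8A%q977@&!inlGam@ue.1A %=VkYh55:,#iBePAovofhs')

[('i', 'ofhs')]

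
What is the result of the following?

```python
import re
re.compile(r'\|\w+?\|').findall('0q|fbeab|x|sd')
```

['|fbeab|']

Matches: at [2:9] → '|fbeab|'.
`findall` yields the raw match text (1 of them) because the pattern has no groups.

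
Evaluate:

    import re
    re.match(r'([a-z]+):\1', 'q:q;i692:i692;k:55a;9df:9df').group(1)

The match spans [0:3] → 'q:q'.
Captured: group 1 = 'q'.

'q'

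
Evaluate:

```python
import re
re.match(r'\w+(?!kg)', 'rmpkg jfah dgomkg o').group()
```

'rmpkg'

`(?!…)`/`(?<!…)` only lets a position through if the neighbouring text does NOT match; no characters are consumed.
With `match`, the pattern is implicitly anchored at the beginning.
The match spans [0:5] → 'rmpkg'.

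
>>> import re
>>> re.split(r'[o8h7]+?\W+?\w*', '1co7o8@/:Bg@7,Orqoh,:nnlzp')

['1c', '/:Bg@', ',:nnlzp']

The pattern matches one or more of one of [o8h7] (lazy); then one or more of a non-word character (lazy), then zero or more of a word character.
Matches to split on: at [2:7] → 'o7o8@'; at [12:19] → '7,Orqoh'.
Splitting on the pattern gives 3 pieces.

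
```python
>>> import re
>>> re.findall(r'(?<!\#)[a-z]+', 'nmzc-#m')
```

Because the assertion is negative and zero-width, positions next to the forbidden text are skipped.
Walking the string: at [0:4] → 'nmzc'.
No capturing groups, so `findall` returns the 1 full match string.

['nmzc']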